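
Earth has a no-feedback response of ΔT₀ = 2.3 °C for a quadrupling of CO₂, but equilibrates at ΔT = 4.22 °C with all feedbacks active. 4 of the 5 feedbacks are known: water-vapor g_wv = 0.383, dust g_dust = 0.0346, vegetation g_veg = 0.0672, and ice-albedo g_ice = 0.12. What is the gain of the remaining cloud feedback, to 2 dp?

Amplification A = ΔT/ΔT₀ = 4.22/2.3 = 1.835.
Total gain g = 1 − 1/A = 1 − 1/1.835 = 0.455.
Known gains sum to 0.383 + 0.0346 + 0.0672 + 0.12 = 0.6048.
g_cld = 0.455 − 0.6048 = -0.15.

-0.15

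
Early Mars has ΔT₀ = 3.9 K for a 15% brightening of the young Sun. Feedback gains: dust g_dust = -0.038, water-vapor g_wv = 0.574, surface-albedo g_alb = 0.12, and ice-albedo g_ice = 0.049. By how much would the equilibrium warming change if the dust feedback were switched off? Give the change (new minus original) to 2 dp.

Original: g = 0.705, ΔT = 3.9/(1−0.705) = 13.2203 K.
Without dust: g' = 0.743, ΔT' = 3.9/(1−0.743) = 15.1751 K.
Change = 15.1751 − 13.2203 = 1.95 K.

1.95 K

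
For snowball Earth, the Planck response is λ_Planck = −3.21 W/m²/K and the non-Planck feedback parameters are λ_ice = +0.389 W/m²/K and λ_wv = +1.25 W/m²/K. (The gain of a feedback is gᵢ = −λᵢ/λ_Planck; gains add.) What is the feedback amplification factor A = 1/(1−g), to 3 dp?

Convert to gains: g_ice = 0.389/3.21 = 0.1212; g_wv = 1.25/3.21 = 0.3894.
Total gain g = 0.5106.
A = 1/(1 − 0.5106) = 2.043.

2.043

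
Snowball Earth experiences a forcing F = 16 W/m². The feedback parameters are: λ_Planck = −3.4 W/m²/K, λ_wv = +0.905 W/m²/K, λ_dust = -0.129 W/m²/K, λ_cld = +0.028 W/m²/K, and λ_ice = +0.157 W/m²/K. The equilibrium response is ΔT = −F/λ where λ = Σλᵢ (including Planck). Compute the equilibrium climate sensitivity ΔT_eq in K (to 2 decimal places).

Net feedback parameter λ = (−3.4) + (+0.905) + (-0.129) + (+0.028) + (+0.157) = -2.439 W/m²/K.
ΔT = −F/λ = −16/(-2.439) = 6.56 K.

6.56 K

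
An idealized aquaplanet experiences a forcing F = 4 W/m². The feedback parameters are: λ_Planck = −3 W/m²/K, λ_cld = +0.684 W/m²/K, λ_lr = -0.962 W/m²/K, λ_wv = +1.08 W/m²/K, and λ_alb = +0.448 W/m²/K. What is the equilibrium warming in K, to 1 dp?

2.3 K

Net feedback parameter λ = (−3) + (+0.684) + (-0.962) + (+1.08) + (+0.448) = -1.75 W/m²/K.
ΔT = −F/λ = −4/(-1.75) = 2.3 K.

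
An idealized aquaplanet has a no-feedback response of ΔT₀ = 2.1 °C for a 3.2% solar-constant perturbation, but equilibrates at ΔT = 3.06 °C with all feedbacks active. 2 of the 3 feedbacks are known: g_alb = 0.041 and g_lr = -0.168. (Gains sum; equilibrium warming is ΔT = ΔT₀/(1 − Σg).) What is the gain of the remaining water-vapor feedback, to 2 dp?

Amplification A = ΔT/ΔT₀ = 3.06/2.1 = 1.457.
Total gain g = 1 − 1/A = 1 − 1/1.457 = 0.3137.
Known gains sum to 0.041 − 0.168 = -0.127.
g_wv = 0.3137 + 0.127 = 0.44.

0.44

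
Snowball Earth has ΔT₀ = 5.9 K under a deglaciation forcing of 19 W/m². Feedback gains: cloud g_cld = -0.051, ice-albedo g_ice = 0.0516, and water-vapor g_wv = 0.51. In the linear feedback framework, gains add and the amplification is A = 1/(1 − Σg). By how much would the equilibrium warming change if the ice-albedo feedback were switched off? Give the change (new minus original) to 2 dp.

Original: g = 0.5106, ΔT = 5.9/(1−0.5106) = 12.0556 K.
Without ice-albedo: g' = 0.459, ΔT' = 5.9/(1−0.459) = 10.9057 K.
Change = 10.9057 − 12.0556 = -1.15 K.

-1.15 K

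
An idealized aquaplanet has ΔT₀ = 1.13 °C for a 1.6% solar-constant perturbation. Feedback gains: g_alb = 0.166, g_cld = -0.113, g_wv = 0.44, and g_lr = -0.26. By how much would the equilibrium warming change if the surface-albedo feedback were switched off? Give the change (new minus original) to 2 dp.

Original: g = 0.233, ΔT = 1.13/(1−0.233) = 1.4733 °C.
Without surface-albedo: g' = 0.067, ΔT' = 1.13/(1−0.067) = 1.2111 °C.
Change = 1.2111 − 1.4733 = -0.26 °C.

-0.26 °C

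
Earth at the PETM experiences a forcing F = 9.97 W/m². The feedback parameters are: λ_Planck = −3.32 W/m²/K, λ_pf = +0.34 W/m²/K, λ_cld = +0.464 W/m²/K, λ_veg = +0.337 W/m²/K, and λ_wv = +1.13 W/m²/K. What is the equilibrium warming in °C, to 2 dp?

Net feedback parameter λ = (−3.32) + (+0.34) + (+0.464) + (+0.337) + (+1.13) = -1.049 W/m²/K.
ΔT = −F/λ = −9.97/(-1.049) = 9.50 °C.

9.50 °C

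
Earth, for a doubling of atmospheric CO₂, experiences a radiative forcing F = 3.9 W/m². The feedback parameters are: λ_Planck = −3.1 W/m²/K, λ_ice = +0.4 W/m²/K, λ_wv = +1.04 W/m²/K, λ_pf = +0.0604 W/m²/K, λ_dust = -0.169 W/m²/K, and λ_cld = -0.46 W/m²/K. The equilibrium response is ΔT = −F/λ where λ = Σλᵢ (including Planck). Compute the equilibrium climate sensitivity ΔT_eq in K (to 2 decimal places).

1.75 K

Net feedback parameter λ = (−3.1) + (+0.4) + (+1.04) + (+0.0604) + (-0.169) + (-0.46) = -2.2286 W/m²/K.
ΔT = −F/λ = −3.9/(-2.2286) = 1.75 K.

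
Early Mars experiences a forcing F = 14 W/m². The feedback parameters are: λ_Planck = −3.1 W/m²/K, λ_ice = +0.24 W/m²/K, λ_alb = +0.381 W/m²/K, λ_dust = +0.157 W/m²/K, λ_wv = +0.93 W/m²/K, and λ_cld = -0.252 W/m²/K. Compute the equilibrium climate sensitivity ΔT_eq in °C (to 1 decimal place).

Net feedback parameter λ = (−3.1) + (+0.24) + (+0.381) + (+0.157) + (+0.93) + (-0.252) = -1.644 W/m²/K.
ΔT = −F/λ = −14/(-1.644) = 8.5 °C.

8.5 °C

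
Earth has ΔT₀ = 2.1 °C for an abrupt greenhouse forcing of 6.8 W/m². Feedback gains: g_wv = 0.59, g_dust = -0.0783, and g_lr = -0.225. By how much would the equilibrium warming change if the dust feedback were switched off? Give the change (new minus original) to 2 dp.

0.36 °C

Original: g = 0.2867, ΔT = 2.1/(1−0.2867) = 2.9441 °C.
Without dust: g' = 0.365, ΔT' = 2.1/(1−0.365) = 3.3071 °C.
Change = 3.3071 − 2.9441 = 0.36 °C.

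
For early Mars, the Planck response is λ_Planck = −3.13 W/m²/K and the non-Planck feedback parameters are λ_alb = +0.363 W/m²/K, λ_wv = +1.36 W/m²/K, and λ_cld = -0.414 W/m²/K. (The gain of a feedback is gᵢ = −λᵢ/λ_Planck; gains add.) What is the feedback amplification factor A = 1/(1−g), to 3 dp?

1.719

Convert to gains: g_alb = 0.363/3.13 = 0.116; g_wv = 1.36/3.13 = 0.4345; g_cld = -0.414/3.13 = -0.1323.
Total gain g = 0.4182.
A = 1/(1 − 0.4182) = 1.719.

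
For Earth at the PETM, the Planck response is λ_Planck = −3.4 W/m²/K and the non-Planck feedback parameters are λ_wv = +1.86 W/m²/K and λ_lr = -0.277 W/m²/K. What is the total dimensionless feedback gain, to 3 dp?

Convert to gains: g_wv = 1.86/3.4 = 0.5471; g_lr = -0.277/3.4 = -0.08147.
Total gain g = 0.46563.

0.466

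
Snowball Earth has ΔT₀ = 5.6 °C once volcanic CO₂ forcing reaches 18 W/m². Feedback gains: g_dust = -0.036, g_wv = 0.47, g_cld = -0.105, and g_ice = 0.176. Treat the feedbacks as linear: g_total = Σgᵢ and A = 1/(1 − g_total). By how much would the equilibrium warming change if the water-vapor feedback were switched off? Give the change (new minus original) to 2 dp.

-5.51 °C

Original: g = 0.505, ΔT = 5.6/(1−0.505) = 11.3131 °C.
Without water-vapor: g' = 0.035, ΔT' = 5.6/(1−0.035) = 5.8031 °C.
Change = 5.8031 − 11.3131 = -5.51 °C.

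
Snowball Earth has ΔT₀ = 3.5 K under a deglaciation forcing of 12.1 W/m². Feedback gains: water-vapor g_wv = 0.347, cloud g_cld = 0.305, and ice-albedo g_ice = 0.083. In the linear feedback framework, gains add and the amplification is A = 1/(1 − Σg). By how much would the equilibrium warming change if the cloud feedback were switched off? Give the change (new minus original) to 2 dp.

Original: g = 0.735, ΔT = 3.5/(1−0.735) = 13.2075 K.
Without cloud: g' = 0.43, ΔT' = 3.5/(1−0.43) = 6.1404 K.
Change = 6.1404 − 13.2075 = -7.07 K.

-7.07 K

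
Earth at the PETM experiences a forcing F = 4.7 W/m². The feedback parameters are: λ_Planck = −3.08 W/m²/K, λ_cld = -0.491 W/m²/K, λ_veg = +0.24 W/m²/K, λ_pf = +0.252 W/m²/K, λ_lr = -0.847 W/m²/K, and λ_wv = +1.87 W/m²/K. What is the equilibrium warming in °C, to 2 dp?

2.29 °C

Net feedback parameter λ = (−3.08) + (-0.491) + (+0.24) + (+0.252) + (-0.847) + (+1.87) = -2.056 W/m²/K.
ΔT = −F/λ = −4.7/(-2.056) = 2.29 °C.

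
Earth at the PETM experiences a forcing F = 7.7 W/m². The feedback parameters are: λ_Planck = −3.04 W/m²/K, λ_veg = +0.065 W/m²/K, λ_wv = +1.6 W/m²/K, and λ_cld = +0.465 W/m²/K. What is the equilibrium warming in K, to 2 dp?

8.46 K

Net feedback parameter λ = (−3.04) + (+0.065) + (+1.6) + (+0.465) = -0.91 W/m²/K.
ΔT = −F/λ = −7.7/(-0.91) = 8.46 K.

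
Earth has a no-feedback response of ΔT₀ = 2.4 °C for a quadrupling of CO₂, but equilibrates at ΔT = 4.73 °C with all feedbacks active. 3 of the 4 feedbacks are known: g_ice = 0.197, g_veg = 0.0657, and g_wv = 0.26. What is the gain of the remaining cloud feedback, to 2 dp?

-0.03

Amplification A = ΔT/ΔT₀ = 4.73/2.4 = 1.971.
Total gain g = 1 − 1/A = 1 − 1/1.971 = 0.4926.
Known gains sum to 0.197 + 0.0657 + 0.26 = 0.5227.
g_cld = 0.4926 − 0.5227 = -0.03.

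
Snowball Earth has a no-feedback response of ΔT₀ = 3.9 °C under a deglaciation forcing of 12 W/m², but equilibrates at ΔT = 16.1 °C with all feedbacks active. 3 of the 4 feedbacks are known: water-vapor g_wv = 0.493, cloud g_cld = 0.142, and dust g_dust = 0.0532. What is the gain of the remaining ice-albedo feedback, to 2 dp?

0.07

Amplification A = ΔT/ΔT₀ = 16.1/3.9 = 4.128.
Total gain g = 1 − 1/A = 1 − 1/4.128 = 0.7578.
Known gains sum to 0.493 + 0.142 + 0.0532 = 0.6882.
g_ice = 0.7578 − 0.6882 = 0.07.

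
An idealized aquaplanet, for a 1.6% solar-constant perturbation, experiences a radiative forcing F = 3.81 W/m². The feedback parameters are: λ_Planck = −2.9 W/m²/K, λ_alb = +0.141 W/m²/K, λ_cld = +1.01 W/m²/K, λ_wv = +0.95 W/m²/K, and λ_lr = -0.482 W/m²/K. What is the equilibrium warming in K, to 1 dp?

Net feedback parameter λ = (−2.9) + (+0.141) + (+1.01) + (+0.95) + (-0.482) = -1.281 W/m²/K.
ΔT = −F/λ = −3.81/(-1.281) = 3.0 K.

3.0 K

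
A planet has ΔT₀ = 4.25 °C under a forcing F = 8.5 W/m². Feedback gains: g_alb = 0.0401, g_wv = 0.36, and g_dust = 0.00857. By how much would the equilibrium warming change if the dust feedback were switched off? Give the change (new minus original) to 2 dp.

Original: g = 0.40867, ΔT = 4.25/(1−0.40867) = 7.1872 °C.
Without dust: g' = 0.4001, ΔT' = 4.25/(1−0.4001) = 7.0845 °C.
Change = 7.0845 − 7.1872 = -0.10 °C.

-0.10 °C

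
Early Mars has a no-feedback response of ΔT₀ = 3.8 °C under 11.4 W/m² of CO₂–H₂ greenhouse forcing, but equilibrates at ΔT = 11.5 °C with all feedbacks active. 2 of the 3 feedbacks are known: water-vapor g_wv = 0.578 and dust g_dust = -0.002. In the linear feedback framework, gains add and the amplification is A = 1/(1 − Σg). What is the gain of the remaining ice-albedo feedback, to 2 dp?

Amplification A = ΔT/ΔT₀ = 11.5/3.8 = 3.026.
Total gain g = 1 − 1/A = 1 − 1/3.026 = 0.6695.
Known gains sum to 0.578 − 0.002 = 0.576.
g_ice = 0.6695 − 0.576 = 0.09.

0.09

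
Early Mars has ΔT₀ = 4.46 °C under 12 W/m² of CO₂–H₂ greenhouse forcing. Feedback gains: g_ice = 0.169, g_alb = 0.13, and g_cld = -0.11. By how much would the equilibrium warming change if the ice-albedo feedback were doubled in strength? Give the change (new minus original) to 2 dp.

1.45 °C

Original: g = 0.189, ΔT = 4.46/(1−0.189) = 5.4994 °C.
With doubled ice-albedo: g' = 0.358, ΔT' = 4.46/(1−0.358) = 6.9470 °C.
Change = 6.9470 − 5.4994 = 1.45 °C.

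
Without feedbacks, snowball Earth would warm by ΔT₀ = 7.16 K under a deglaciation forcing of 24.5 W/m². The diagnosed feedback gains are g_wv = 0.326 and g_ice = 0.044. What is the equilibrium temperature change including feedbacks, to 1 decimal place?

Total gain g = 0.326 + 0.044 = 0.37.
Amplification A = 1/(1 − 0.37) = 1.587.
ΔT = 7.16 × 1.587 = 11.4 K.

11.4 K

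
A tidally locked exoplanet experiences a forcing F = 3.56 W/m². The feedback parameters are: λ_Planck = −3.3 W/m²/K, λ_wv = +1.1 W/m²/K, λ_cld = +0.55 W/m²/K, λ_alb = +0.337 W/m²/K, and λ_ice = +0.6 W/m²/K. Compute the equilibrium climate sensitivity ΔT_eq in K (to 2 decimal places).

Net feedback parameter λ = (−3.3) + (+1.1) + (+0.55) + (+0.337) + (+0.6) = -0.713 W/m²/K.
ΔT = −F/λ = −3.56/(-0.713) = 4.99 K.

4.99 K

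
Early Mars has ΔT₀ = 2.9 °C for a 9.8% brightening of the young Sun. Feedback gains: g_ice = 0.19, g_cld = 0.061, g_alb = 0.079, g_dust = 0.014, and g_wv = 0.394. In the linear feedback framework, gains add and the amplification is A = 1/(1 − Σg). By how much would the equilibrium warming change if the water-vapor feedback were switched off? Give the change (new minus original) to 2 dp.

-6.65 °C

Original: g = 0.738, ΔT = 2.9/(1−0.738) = 11.0687 °C.
Without water-vapor: g' = 0.344, ΔT' = 2.9/(1−0.344) = 4.4207 °C.
Change = 4.4207 − 11.0687 = -6.65 °C.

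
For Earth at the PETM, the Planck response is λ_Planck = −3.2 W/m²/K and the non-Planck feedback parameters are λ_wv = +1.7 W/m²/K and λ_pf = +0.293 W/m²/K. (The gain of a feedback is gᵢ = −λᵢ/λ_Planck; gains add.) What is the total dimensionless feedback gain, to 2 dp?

0.62

Convert to gains: g_wv = 1.7/3.2 = 0.5312; g_pf = 0.293/3.2 = 0.09156.
Total gain g = 0.62276.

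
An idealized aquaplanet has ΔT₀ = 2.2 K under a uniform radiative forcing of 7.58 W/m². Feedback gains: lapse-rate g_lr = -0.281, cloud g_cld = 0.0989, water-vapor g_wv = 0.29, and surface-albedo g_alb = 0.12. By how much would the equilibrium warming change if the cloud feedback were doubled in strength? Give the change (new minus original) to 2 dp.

0.42 K

Original: g = 0.2279, ΔT = 2.2/(1−0.2279) = 2.8494 K.
With doubled cloud: g' = 0.3268, ΔT' = 2.2/(1−0.3268) = 3.2680 K.
Change = 3.2680 − 2.8494 = 0.42 K.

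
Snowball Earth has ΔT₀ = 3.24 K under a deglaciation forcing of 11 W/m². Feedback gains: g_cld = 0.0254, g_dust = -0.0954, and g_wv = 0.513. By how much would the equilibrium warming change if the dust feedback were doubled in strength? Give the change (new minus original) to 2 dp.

Original: g = 0.443, ΔT = 3.24/(1−0.443) = 5.8169 K.
With doubled dust: g' = 0.3476, ΔT' = 3.24/(1−0.3476) = 4.9663 K.
Change = 4.9663 − 5.8169 = -0.85 K.

-0.85 K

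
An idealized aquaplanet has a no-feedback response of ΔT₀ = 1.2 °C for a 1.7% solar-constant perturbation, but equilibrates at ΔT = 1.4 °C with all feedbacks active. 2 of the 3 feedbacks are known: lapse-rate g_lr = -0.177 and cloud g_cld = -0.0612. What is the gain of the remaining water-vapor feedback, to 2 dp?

Amplification A = ΔT/ΔT₀ = 1.4/1.2 = 1.167.
Total gain g = 1 − 1/A = 1 − 1/1.167 = 0.1431.
Known gains sum to -0.177 − 0.0612 = -0.2382.
g_wv = 0.1431 + 0.2382 = 0.38.

0.38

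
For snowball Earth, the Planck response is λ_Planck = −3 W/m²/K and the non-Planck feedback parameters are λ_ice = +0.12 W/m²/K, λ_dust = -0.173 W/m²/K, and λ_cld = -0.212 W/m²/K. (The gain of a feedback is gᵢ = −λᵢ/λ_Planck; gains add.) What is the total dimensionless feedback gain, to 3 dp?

-0.088

Convert to gains: g_ice = 0.12/3 = 0.04; g_dust = -0.173/3 = -0.05767; g_cld = -0.212/3 = -0.07067.
Total gain g = -0.08834.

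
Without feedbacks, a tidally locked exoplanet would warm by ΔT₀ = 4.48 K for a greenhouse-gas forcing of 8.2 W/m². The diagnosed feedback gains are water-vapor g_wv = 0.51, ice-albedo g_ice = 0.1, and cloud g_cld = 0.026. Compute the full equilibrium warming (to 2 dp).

Total gain g = 0.51 + 0.1 + 0.026 = 0.636.
Amplification A = 1/(1 − 0.636) = 2.747.
ΔT = 4.48 × 2.747 = 12.31 K.

12.31 K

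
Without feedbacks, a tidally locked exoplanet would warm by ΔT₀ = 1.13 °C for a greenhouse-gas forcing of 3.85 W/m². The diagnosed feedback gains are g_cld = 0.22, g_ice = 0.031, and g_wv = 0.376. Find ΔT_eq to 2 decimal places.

Total gain g = 0.22 + 0.031 + 0.376 = 0.627.
Amplification A = 1/(1 − 0.627) = 2.681.
ΔT = 1.13 × 2.681 = 3.03 °C.

3.03 °C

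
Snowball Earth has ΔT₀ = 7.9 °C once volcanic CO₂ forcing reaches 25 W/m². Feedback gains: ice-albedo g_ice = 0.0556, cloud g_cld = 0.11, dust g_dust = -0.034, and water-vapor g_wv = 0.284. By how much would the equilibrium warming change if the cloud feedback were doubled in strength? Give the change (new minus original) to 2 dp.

Original: g = 0.4156, ΔT = 7.9/(1−0.4156) = 13.5181 °C.
With doubled cloud: g' = 0.5256, ΔT' = 7.9/(1−0.5256) = 16.6526 °C.
Change = 16.6526 − 13.5181 = 3.13 °C.

3.13 °C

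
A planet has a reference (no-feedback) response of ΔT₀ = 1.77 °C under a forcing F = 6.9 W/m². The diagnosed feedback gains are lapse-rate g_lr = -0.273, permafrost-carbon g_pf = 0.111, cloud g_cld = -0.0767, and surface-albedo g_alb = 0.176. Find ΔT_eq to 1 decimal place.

1.7 °C

Total gain g = -0.273 + 0.111 − 0.0767 + 0.176 = -0.0627.
Amplification A = 1/(1 + 0.0627) = 0.941.
ΔT = 1.77 × 0.941 = 1.7 °C.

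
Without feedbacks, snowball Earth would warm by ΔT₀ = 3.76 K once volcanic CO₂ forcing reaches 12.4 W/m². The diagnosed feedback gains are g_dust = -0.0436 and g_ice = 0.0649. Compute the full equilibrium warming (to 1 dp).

3.8 K

Total gain g = -0.0436 + 0.0649 = 0.0213.
Amplification A = 1/(1 − 0.0213) = 1.022.
ΔT = 3.76 × 1.022 = 3.8 K.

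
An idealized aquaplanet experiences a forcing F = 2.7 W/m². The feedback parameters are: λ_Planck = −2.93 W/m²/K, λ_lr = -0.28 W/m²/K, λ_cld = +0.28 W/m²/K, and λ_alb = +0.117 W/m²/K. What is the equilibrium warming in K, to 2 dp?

0.96 K

Net feedback parameter λ = (−2.93) + (-0.28) + (+0.28) + (+0.117) = -2.813 W/m²/K.
ΔT = −F/λ = −2.7/(-2.813) = 0.96 K.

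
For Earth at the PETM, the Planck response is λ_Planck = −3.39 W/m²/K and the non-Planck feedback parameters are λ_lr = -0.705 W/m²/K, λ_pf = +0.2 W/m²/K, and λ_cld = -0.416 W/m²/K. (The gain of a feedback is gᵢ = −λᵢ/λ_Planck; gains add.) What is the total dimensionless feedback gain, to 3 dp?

Convert to gains: g_lr = -0.705/3.39 = -0.208; g_pf = 0.2/3.39 = 0.059; g_cld = -0.416/3.39 = -0.1227.
Total gain g = -0.2717.

-0.272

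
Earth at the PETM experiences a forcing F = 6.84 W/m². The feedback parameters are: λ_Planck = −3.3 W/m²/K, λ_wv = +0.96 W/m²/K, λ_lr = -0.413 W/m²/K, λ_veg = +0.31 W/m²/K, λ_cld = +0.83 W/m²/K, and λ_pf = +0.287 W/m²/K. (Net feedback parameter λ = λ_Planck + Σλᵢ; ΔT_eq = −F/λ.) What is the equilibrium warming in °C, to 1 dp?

5.2 °C

Net feedback parameter λ = (−3.3) + (+0.96) + (-0.413) + (+0.31) + (+0.83) + (+0.287) = -1.326 W/m²/K.
ΔT = −F/λ = −6.84/(-1.326) = 5.2 °C.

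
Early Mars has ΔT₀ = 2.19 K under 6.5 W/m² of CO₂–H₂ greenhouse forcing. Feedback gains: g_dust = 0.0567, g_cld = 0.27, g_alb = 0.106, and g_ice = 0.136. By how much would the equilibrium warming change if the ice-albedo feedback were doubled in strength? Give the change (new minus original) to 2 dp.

2.34 K

Original: g = 0.5687, ΔT = 2.19/(1−0.5687) = 5.0777 K.
With doubled ice-albedo: g' = 0.7047, ΔT' = 2.19/(1−0.7047) = 7.4162 K.
Change = 7.4162 − 5.0777 = 2.34 K.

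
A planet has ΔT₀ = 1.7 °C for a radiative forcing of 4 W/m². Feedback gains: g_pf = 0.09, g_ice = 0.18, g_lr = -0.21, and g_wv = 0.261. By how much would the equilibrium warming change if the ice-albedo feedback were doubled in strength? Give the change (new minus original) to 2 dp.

Original: g = 0.321, ΔT = 1.7/(1−0.321) = 2.5037 °C.
With doubled ice-albedo: g' = 0.501, ΔT' = 1.7/(1−0.501) = 3.4068 °C.
Change = 3.4068 − 2.5037 = 0.90 °C.

0.90 °C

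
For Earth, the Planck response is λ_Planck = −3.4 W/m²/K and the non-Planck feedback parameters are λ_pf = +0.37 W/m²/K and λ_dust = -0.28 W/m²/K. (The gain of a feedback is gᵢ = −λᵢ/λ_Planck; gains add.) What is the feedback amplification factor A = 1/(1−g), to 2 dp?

Convert to gains: g_pf = 0.37/3.4 = 0.1088; g_dust = -0.28/3.4 = -0.08235.
Total gain g = 0.02645.
A = 1/(1 − 0.02645) = 1.03.

1.03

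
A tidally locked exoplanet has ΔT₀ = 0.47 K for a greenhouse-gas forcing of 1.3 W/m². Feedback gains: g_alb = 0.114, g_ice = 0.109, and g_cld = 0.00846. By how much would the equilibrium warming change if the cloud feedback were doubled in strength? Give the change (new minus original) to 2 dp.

0.01 K

Original: g = 0.23146, ΔT = 0.47/(1−0.23146) = 0.6115 K.
With doubled cloud: g' = 0.23992, ΔT' = 0.47/(1−0.23992) = 0.6184 K.
Change = 0.6184 − 0.6115 = 0.01 K.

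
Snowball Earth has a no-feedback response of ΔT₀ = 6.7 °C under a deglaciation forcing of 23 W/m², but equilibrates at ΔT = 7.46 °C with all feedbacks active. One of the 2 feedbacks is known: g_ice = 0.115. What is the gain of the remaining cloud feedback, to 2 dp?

-0.01

Amplification A = ΔT/ΔT₀ = 7.46/6.7 = 1.113.
Total gain g = 1 − 1/A = 1 − 1/1.113 = 0.1015.
The known gain is 0.115.
g_cld = 0.1015 − 0.115 = -0.01.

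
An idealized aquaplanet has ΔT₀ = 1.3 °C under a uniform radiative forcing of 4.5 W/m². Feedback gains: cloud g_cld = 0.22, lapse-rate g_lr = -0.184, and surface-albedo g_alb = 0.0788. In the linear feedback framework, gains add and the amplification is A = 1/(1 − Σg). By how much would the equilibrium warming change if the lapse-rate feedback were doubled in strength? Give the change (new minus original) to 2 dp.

-0.25 °C

Original: g = 0.1148, ΔT = 1.3/(1−0.1148) = 1.4686 °C.
With doubled lapse-rate: g' = -0.0692, ΔT' = 1.3/(1+0.0692) = 1.2159 °C.
Change = 1.2159 − 1.4686 = -0.25 °C.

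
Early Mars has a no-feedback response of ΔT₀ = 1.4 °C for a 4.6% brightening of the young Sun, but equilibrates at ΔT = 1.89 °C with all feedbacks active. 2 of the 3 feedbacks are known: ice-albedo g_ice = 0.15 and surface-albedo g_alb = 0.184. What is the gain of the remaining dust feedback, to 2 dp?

-0.07

Amplification A = ΔT/ΔT₀ = 1.89/1.4 = 1.35.
Total gain g = 1 − 1/A = 1 − 1/1.35 = 0.2593.
Known gains sum to 0.15 + 0.184 = 0.334.
g_dust = 0.2593 − 0.334 = -0.07.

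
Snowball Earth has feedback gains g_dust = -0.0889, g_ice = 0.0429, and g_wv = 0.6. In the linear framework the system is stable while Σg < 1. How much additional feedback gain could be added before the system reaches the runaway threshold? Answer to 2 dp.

0.45

Current total gain = -0.0889 + 0.0429 + 0.6 = 0.554.
Margin to runaway = 1 − 0.554 = 0.45.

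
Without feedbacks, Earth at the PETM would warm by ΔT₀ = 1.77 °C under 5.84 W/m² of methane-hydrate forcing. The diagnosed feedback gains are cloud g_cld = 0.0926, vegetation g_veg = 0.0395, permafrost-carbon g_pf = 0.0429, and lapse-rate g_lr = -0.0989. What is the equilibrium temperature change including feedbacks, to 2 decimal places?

1.92 °C

Total gain g = 0.0926 + 0.0395 + 0.0429 − 0.0989 = 0.0761.
Amplification A = 1/(1 − 0.0761) = 1.082.
ΔT = 1.77 × 1.082 = 1.92 °C.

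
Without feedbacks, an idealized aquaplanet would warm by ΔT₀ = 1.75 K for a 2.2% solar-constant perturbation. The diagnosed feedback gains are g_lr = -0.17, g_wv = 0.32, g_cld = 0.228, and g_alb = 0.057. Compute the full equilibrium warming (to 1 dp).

3.1 K

Total gain g = -0.17 + 0.32 + 0.228 + 0.057 = 0.435.
Amplification A = 1/(1 − 0.435) = 1.77.
ΔT = 1.75 × 1.77 = 3.1 K.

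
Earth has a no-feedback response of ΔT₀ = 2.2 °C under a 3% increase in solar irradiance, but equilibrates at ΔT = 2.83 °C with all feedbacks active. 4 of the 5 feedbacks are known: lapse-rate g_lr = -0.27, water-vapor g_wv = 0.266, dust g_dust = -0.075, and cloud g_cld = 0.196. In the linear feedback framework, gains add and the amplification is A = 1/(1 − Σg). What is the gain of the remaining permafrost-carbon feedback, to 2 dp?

0.11

Amplification A = ΔT/ΔT₀ = 2.83/2.2 = 1.286.
Total gain g = 1 − 1/A = 1 − 1/1.286 = 0.2224.
Known gains sum to -0.27 + 0.266 − 0.075 + 0.196 = 0.117.
g_pf = 0.2224 − 0.117 = 0.11.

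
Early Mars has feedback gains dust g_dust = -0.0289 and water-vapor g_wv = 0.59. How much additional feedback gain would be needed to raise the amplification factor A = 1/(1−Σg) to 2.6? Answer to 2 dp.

Current total gain = 0.5611.
Target gain for A = 2.6: g* = 1 − 1/2.6 = 0.6154.
Additional gain needed = 0.6154 − 0.5611 = 0.05.

0.05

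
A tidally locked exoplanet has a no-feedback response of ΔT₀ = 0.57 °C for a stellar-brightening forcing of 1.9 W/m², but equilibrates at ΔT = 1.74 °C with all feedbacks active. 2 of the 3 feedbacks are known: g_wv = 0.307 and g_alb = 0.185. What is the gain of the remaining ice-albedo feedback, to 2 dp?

0.18

Amplification A = ΔT/ΔT₀ = 1.74/0.57 = 3.053.
Total gain g = 1 − 1/A = 1 − 1/3.053 = 0.6725.
Known gains sum to 0.307 + 0.185 = 0.492.
g_ice = 0.6725 − 0.492 = 0.18.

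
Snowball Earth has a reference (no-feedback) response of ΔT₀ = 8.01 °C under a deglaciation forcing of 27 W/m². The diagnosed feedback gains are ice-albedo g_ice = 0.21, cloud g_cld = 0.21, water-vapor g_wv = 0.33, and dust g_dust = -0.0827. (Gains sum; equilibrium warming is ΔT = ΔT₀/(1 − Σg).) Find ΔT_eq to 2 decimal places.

24.08 °C

Total gain g = 0.21 + 0.21 + 0.33 − 0.0827 = 0.6673.
Amplification A = 1/(1 − 0.6673) = 3.006.
ΔT = 8.01 × 3.006 = 24.08 °C.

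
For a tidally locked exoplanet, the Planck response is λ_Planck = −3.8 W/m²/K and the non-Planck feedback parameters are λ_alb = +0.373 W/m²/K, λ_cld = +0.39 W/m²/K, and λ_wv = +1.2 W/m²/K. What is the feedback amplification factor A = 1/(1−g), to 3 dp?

2.069

Convert to gains: g_alb = 0.373/3.8 = 0.09816; g_cld = 0.39/3.8 = 0.1026; g_wv = 1.2/3.8 = 0.3158.
Total gain g = 0.51656.
A = 1/(1 − 0.51656) = 2.069.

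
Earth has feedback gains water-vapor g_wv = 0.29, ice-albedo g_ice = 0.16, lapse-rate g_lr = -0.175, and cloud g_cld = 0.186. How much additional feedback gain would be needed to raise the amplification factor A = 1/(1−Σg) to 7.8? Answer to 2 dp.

0.41

Current total gain = 0.461.
Target gain for A = 7.8: g* = 1 − 1/7.8 = 0.8718.
Additional gain needed = 0.8718 − 0.461 = 0.41.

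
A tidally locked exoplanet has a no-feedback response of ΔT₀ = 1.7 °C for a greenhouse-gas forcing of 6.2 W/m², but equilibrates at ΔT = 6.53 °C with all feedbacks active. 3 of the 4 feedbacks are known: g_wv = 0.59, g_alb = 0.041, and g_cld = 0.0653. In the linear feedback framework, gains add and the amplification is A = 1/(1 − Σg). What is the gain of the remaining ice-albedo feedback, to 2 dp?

Amplification A = ΔT/ΔT₀ = 6.53/1.7 = 3.841.
Total gain g = 1 − 1/A = 1 − 1/3.841 = 0.7397.
Known gains sum to 0.59 + 0.041 + 0.0653 = 0.6963.
g_ice = 0.7397 − 0.6963 = 0.04.

0.04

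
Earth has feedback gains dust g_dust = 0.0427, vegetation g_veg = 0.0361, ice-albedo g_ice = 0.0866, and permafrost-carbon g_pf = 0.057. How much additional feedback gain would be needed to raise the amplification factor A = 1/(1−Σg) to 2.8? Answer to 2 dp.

0.42

Current total gain = 0.2224.
Target gain for A = 2.8: g* = 1 − 1/2.8 = 0.6429.
Additional gain needed = 0.6429 − 0.2224 = 0.42.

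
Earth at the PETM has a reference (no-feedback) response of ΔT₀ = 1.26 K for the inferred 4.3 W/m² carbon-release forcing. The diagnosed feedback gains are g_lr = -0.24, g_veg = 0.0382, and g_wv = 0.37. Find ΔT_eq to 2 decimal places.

1.51 K

Total gain g = -0.24 + 0.0382 + 0.37 = 0.1682.
Amplification A = 1/(1 − 0.1682) = 1.202.
ΔT = 1.26 × 1.202 = 1.51 K.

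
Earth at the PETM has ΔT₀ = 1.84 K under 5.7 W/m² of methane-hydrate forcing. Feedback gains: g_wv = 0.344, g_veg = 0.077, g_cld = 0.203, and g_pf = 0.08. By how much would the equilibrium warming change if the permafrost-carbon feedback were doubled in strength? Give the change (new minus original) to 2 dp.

2.30 K

Original: g = 0.704, ΔT = 1.84/(1−0.704) = 6.2162 K.
With doubled permafrost-carbon: g' = 0.784, ΔT' = 1.84/(1−0.784) = 8.5185 K.
Change = 8.5185 − 6.2162 = 2.30 K.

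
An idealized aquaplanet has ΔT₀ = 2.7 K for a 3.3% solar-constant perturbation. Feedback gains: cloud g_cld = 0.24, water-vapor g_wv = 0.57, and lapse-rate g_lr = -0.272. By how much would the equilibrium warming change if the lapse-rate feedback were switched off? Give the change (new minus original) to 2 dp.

8.37 K

Original: g = 0.538, ΔT = 2.7/(1−0.538) = 5.8442 K.
Without lapse-rate: g' = 0.81, ΔT' = 2.7/(1−0.81) = 14.2105 K.
Change = 14.2105 − 5.8442 = 8.37 K.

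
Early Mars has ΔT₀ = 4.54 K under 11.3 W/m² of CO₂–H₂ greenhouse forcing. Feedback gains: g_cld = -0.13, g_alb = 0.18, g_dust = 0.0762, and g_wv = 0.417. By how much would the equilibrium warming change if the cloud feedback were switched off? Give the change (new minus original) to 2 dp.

3.95 K

Original: g = 0.5432, ΔT = 4.54/(1−0.5432) = 9.9387 K.
Without cloud: g' = 0.6732, ΔT' = 4.54/(1−0.6732) = 13.8923 K.
Change = 13.8923 − 9.9387 = 3.95 K.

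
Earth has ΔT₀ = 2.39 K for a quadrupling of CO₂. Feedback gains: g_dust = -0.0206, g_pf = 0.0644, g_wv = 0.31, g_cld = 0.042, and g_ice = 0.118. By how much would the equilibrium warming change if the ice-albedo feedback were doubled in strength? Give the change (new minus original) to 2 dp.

1.58 K

Original: g = 0.5138, ΔT = 2.39/(1−0.5138) = 4.9157 K.
With doubled ice-albedo: g' = 0.6318, ΔT' = 2.39/(1−0.6318) = 6.4910 K.
Change = 6.4910 − 4.9157 = 1.58 K.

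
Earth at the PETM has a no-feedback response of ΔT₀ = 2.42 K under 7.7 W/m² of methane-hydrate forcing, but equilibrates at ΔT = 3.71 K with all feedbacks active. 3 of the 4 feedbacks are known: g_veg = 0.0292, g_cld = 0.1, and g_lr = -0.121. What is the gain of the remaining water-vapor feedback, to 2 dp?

0.34

Amplification A = ΔT/ΔT₀ = 3.71/2.42 = 1.533.
Total gain g = 1 − 1/A = 1 − 1/1.533 = 0.3477.
Known gains sum to 0.0292 + 0.1 − 0.121 = 0.0082.
g_wv = 0.3477 − 0.0082 = 0.34.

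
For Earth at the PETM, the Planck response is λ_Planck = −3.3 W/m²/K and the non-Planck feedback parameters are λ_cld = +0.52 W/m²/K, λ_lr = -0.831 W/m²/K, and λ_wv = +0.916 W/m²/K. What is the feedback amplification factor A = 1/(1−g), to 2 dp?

Convert to gains: g_cld = 0.52/3.3 = 0.1576; g_lr = -0.831/3.3 = -0.2518; g_wv = 0.916/3.3 = 0.2776.
Total gain g = 0.1834.
A = 1/(1 − 0.1834) = 1.22.

1.22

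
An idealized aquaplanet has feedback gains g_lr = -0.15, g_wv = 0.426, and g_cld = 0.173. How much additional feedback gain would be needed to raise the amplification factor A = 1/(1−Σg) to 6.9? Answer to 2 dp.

Current total gain = 0.449.
Target gain for A = 6.9: g* = 1 − 1/6.9 = 0.8551.
Additional gain needed = 0.8551 − 0.449 = 0.41.

0.41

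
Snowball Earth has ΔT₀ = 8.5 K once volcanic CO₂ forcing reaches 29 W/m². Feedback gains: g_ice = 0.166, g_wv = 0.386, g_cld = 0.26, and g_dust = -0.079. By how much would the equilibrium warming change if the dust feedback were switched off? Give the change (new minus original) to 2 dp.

Original: g = 0.733, ΔT = 8.5/(1−0.733) = 31.8352 K.
Without dust: g' = 0.812, ΔT' = 8.5/(1−0.812) = 45.2128 K.
Change = 45.2128 − 31.8352 = 13.38 K.

13.38 K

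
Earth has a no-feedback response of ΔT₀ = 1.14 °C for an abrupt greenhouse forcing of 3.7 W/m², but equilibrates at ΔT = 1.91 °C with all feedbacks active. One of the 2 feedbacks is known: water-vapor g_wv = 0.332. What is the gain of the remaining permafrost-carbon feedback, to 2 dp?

0.07

Amplification A = ΔT/ΔT₀ = 1.91/1.14 = 1.675.
Total gain g = 1 − 1/A = 1 − 1/1.675 = 0.403.
The known gain is 0.332.
g_pf = 0.403 − 0.332 = 0.07.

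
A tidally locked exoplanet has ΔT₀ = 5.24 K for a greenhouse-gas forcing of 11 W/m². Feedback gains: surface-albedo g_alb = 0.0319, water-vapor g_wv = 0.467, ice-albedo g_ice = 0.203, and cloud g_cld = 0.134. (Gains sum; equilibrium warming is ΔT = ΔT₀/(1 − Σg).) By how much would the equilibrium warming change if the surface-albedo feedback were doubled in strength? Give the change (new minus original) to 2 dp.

Original: g = 0.8359, ΔT = 5.24/(1−0.8359) = 31.9317 K.
With doubled surface-albedo: g' = 0.8678, ΔT' = 5.24/(1−0.8678) = 39.6369 K.
Change = 39.6369 − 31.9317 = 7.71 K.

7.71 K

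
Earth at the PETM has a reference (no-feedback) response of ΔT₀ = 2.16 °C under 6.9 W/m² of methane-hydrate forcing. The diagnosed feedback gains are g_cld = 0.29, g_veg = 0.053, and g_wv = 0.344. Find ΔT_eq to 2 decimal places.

Total gain g = 0.29 + 0.053 + 0.344 = 0.687.
Amplification A = 1/(1 − 0.687) = 3.195.
ΔT = 2.16 × 3.195 = 6.90 °C.

6.90 °C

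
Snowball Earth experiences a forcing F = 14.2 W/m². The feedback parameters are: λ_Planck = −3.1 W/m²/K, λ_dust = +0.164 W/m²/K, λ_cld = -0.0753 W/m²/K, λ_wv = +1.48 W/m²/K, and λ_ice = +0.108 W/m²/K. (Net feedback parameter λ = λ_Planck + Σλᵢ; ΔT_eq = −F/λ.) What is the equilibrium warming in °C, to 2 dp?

9.98 °C

Net feedback parameter λ = (−3.1) + (+0.164) + (-0.0753) + (+1.48) + (+0.108) = -1.4233 W/m²/K.
ΔT = −F/λ = −14.2/(-1.4233) = 9.98 °C.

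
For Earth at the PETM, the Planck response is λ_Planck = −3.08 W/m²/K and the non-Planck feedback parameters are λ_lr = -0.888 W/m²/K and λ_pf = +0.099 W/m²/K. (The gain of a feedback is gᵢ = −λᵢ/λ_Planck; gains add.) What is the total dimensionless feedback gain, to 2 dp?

-0.26

Convert to gains: g_lr = -0.888/3.08 = -0.2883; g_pf = 0.099/3.08 = 0.03214.
Total gain g = -0.25616.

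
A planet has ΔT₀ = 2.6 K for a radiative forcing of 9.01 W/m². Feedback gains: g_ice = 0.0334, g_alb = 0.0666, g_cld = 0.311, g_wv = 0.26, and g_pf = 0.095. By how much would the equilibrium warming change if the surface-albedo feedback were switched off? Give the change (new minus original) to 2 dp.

Original: g = 0.766, ΔT = 2.6/(1−0.766) = 11.1111 K.
Without surface-albedo: g' = 0.6994, ΔT' = 2.6/(1−0.6994) = 8.6494 K.
Change = 8.6494 − 11.1111 = -2.46 K.

-2.46 K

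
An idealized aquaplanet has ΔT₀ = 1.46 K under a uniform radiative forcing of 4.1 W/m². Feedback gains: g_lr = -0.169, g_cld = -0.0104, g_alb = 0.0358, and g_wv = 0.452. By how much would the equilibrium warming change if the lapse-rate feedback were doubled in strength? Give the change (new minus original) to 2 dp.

Original: g = 0.3084, ΔT = 1.46/(1−0.3084) = 2.1110 K.
With doubled lapse-rate: g' = 0.1394, ΔT' = 1.46/(1−0.1394) = 1.6965 K.
Change = 1.6965 − 2.1110 = -0.41 K.

-0.41 K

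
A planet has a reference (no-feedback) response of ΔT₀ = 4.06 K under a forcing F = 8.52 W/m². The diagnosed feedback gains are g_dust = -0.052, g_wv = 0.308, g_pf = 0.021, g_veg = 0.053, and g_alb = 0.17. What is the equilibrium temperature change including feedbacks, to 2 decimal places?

Total gain g = -0.052 + 0.308 + 0.021 + 0.053 + 0.17 = 0.5.
Amplification A = 1/(1 − 0.5) = 2.
ΔT = 4.06 × 2 = 8.12 K.

8.12 K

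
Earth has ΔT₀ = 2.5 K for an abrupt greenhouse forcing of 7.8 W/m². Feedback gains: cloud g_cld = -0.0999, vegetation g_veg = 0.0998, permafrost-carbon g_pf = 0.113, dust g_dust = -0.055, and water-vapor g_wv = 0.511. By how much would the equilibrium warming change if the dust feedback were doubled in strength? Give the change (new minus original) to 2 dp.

Original: g = 0.5689, ΔT = 2.5/(1−0.5689) = 5.7991 K.
With doubled dust: g' = 0.5139, ΔT' = 2.5/(1−0.5139) = 5.1430 K.
Change = 5.1430 − 5.7991 = -0.66 K.

-0.66 K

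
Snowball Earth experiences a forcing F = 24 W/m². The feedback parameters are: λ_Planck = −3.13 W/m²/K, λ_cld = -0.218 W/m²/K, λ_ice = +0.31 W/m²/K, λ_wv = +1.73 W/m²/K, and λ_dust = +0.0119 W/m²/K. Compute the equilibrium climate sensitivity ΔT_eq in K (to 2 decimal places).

18.52 K

Net feedback parameter λ = (−3.13) + (-0.218) + (+0.31) + (+1.73) + (+0.0119) = -1.2961 W/m²/K.
ΔT = −F/λ = −24/(-1.2961) = 18.52 K.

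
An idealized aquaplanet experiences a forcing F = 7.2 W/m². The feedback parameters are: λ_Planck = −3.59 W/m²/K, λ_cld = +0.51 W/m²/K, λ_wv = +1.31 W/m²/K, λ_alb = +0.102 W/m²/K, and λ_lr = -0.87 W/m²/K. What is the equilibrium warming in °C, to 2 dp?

2.84 °C

Net feedback parameter λ = (−3.59) + (+0.51) + (+1.31) + (+0.102) + (-0.87) = -2.538 W/m²/K.
ΔT = −F/λ = −7.2/(-2.538) = 2.84 °C.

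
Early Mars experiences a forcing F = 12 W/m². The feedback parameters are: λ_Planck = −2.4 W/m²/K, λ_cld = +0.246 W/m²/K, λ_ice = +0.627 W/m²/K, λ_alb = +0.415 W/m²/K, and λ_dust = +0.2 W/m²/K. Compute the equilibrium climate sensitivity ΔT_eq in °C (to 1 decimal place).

Net feedback parameter λ = (−2.4) + (+0.246) + (+0.627) + (+0.415) + (+0.2) = -0.912 W/m²/K.
ΔT = −F/λ = −12/(-0.912) = 13.2 °C.

13.2 °C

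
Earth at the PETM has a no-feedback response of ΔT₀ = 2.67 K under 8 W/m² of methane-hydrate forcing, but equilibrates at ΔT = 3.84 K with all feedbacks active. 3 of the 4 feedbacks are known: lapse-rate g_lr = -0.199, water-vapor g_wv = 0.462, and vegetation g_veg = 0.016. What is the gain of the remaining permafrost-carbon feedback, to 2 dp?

0.03

Amplification A = ΔT/ΔT₀ = 3.84/2.67 = 1.438.
Total gain g = 1 − 1/A = 1 − 1/1.438 = 0.3046.
Known gains sum to -0.199 + 0.462 + 0.016 = 0.279.
g_pf = 0.3046 − 0.279 = 0.03.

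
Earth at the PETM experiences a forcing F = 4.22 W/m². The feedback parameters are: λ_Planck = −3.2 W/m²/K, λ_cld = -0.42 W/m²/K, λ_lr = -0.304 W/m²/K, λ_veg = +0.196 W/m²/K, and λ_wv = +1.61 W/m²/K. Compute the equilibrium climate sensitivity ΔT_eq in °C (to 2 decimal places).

1.99 °C

Net feedback parameter λ = (−3.2) + (-0.42) + (-0.304) + (+0.196) + (+1.61) = -2.118 W/m²/K.
ΔT = −F/λ = −4.22/(-2.118) = 1.99 °C.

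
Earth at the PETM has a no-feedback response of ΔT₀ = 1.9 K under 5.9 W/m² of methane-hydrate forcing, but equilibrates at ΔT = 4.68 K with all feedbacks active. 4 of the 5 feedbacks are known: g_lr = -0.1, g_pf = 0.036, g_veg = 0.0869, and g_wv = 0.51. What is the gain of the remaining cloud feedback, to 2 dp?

0.06

Amplification A = ΔT/ΔT₀ = 4.68/1.9 = 2.463.
Total gain g = 1 − 1/A = 1 − 1/2.463 = 0.594.
Known gains sum to -0.1 + 0.036 + 0.0869 + 0.51 = 0.5329.
g_cld = 0.594 − 0.5329 = 0.06.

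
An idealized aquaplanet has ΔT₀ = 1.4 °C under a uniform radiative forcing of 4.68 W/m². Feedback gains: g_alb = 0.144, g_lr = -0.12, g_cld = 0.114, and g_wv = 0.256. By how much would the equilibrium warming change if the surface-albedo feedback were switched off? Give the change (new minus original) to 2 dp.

-0.44 °C

Original: g = 0.394, ΔT = 1.4/(1−0.394) = 2.3102 °C.
Without surface-albedo: g' = 0.25, ΔT' = 1.4/(1−0.25) = 1.8667 °C.
Change = 1.8667 − 2.3102 = -0.44 °C.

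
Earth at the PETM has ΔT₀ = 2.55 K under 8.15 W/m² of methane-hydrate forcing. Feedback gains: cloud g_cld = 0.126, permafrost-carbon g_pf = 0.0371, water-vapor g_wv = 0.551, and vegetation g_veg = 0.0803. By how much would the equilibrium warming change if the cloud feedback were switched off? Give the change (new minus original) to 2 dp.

-4.71 K

Original: g = 0.7944, ΔT = 2.55/(1−0.7944) = 12.4027 K.
Without cloud: g' = 0.6684, ΔT' = 2.55/(1−0.6684) = 7.6900 K.
Change = 7.6900 − 12.4027 = -4.71 K.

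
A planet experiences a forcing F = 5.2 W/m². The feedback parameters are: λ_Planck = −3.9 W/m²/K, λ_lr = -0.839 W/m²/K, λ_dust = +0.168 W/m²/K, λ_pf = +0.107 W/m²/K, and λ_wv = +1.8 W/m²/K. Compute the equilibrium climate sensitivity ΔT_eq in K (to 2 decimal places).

1.95 K

Net feedback parameter λ = (−3.9) + (-0.839) + (+0.168) + (+0.107) + (+1.8) = -2.664 W/m²/K.
ΔT = −F/λ = −5.2/(-2.664) = 1.95 K.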